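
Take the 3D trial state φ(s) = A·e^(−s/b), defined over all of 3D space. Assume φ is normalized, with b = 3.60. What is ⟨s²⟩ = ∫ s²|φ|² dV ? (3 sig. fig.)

⟨s^2⟩ ≈ 38.9

By definition ⟨s²⟩ = ∫ s^2 |φ(s)|² 4πs² ds.
Evaluating both integrals, ⟨s²⟩ = 3·b^2.
Putting b = 3.60 gives 38.88.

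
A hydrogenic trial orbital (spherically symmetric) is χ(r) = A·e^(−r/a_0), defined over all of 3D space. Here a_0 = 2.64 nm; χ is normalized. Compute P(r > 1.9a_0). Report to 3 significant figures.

P ≈ 0.269

With dV = 4πr²dr, the probability is ∫|χ|² dV over r > 1.9a_0.
The full normalization integral is A²·[π·a_0^3] = 1, fixing A².
Let u = r/a_0; then A², 4π and the length scale all cancel, so P = ∫_{1.9}^{∞} u^2·e^(-2·u) du ÷ ∫_{0}^{∞} u^2·e^(-2·u) du.
An antiderivative of u^2·e^(-2·u) is -(2·u^2 + 2·u + 1)·e^(-2·u)/4; evaluating from 1.9 to ∞ gives 601·e^(-19/5)/200, while the full integral is 1/4.
This evaluates to P = 0.2689.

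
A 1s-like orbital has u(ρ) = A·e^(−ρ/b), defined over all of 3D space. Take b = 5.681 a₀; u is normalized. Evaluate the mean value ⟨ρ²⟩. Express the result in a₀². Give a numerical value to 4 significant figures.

⟨ρ²⟩ = ∫ ρ^2 |u|² 4πρ² dρ over the full domain.
With ∫₀^∞ ρ^4 e^(−αρ) dρ = 4!/α^5, since the A² factors cancel between numerator and denominator, ⟨ρ²⟩ = 3·b^2.
With b = 5.681, ⟨ρ^2⟩ = 96.821.

⟨ρ^2⟩ ≈ 96.82 a₀^2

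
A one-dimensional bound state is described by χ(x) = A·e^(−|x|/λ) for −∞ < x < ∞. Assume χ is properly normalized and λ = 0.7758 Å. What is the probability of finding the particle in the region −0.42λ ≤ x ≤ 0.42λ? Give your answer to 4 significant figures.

P ≈ 0.5683

The probability is P = ∫ |χ|² dx over [−0.42λ, 0.42λ].
Since A² = 1/(λ), this is the region integral divided by the full normalization integral.
Both integrals are even about x = 0, so only the x ≥ 0 halves are needed (the factors of 2 cancel). Let u = x/λ; then A² and the length scale cancel, so P = ∫_{0}^{0.42} e^(-2·u) du ÷ ∫_{0}^{∞} e^(-2·u) du.
Using ∫ e^(-2·u) du = -e^(-2·u)/2, the numerator is 1/2 - e^(-21/25)/2 and the denominator is 1/2.
Taking the ratio, P = 0.56829.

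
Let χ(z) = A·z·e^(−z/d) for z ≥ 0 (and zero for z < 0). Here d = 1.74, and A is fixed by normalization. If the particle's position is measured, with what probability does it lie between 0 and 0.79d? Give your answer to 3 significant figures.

P ≈ 0.211

P = ∫_{0}^{0.79d} |χ(z)|² dz.
The normalization integral ∫|χ|²dz over the whole domain equals d^3/4·A², and A² cancels in the ratio.
Let u = z/d; then A² and the length scale cancel, so P = ∫_{0}^{0.79} u^2·e^(-2·u) du ÷ ∫_{0}^{∞} u^2·e^(-2·u) du.
With ∫ u^2·e^(-2·u) du = -(2·u^2 + 2·u + 1)·e^(-2·u)/4 + C, the region integral is ≈ 0.052872 and the full one is 1/4.
The result is P = 0.2115.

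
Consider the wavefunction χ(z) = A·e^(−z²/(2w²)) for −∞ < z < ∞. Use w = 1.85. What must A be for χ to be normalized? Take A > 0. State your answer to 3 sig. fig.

A ≈ 0.552

Require ∫ |χ|² dz = 1 over the whole domain.
Using the Gaussian integral ∫_{−∞}^{∞} e^(−αz²) dz = √(π/α), carrying out the integral gives A² · √(π)·w.
Setting this equal to 1 gives A² = 1/(√(π)·w).
With w = 1.85: A² = 0.3050 and A = 0.5522.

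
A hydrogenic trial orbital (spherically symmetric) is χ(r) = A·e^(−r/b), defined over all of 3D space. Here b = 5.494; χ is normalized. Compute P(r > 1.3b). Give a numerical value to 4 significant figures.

P = ∫ |χ|² 4πr² dr over r > 1.3b.
Normalization gives A² = 1/(π·b^3).
Let u = r/b; then A², 4π and the length scale all cancel, so P = ∫_{1.3}^{∞} u^2·e^(-2·u) du ÷ ∫_{0}^{∞} u^2·e^(-2·u) du.
With ∫ u^2·e^(-2·u) du = -(2·u^2 + 2·u + 1)·e^(-2·u)/4 + C, the region integral is 349·e^(-13/5)/200 and the full one is 1/4.
The region integral divided by the full integral gives P = 0.51843.

P ≈ 0.5184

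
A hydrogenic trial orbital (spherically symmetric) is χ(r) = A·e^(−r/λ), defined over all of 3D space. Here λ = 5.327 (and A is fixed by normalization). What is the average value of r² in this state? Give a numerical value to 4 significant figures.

The expectation value is the |χ|²-weighted average of r^2: ∫ r^2|χ|² 4πr² dr.
The ratio of the moment integral to the normalization integral gives ⟨r²⟩ = 3·λ^2.
Putting λ = 5.327 gives 85.131.

⟨r^2⟩ ≈ 85.13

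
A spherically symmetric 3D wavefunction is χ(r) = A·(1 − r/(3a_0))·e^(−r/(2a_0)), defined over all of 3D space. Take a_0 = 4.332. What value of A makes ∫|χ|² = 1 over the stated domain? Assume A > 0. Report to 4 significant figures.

A ≈ 0.03832

Normalization requires ∫|χ|² 4πr² dr = 1, integrated from 0 to ∞.
The angular integral contributes 4π, leaving ∫₀^∞ r²|χ|² dr.
Using ∫₀^∞ rⁿ e^(−αr) dr = n!/αⁿ⁺¹, carrying out the integral gives A² · 8·π·a_0^3/3.
Setting this equal to 1 gives A² = 1/(8·π·a_0^3/3).
Plugging in a_0 = 4.332 yields A = 0.038318.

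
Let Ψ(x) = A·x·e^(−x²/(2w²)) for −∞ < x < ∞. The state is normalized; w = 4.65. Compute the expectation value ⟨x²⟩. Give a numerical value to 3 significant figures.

⟨x^2⟩ ≈ 32.4

By definition ⟨x²⟩ = ∫ x^2 |Ψ(x)|² dx.
The ratio of the moment integral to the normalization integral gives ⟨x²⟩ = 3·w^2/2.
With w = 4.65, ⟨x^2⟩ = 32.43.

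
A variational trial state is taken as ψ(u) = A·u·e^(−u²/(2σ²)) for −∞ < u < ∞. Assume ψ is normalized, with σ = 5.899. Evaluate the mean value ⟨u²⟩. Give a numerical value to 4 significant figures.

The expectation value is the |ψ|²-weighted average of u^2: ∫ u^2|ψ|² du.
Differentiating ∫e^(−αu²) du = √(π/α) under α to get the higher moments, evaluating both integrals, ⟨u²⟩ = 3·σ^2/2.
With σ = 5.899, ⟨u^2⟩ = 52.197.

⟨u^2⟩ ≈ 52.20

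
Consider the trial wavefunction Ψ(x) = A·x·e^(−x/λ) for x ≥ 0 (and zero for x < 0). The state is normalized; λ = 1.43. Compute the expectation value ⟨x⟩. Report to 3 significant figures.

⟨x⟩ = ∫ x |Ψ|² dx over the full domain.
The ratio of the moment integral to the normalization integral gives ⟨x⟩ = 3·λ/2.
With λ = 1.43, ⟨x⟩ = 2.145.

⟨x⟩ ≈ 2.15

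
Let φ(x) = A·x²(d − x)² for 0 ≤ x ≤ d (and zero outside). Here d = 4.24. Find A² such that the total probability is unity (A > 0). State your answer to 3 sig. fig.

A^2 ≈ 0.00142

We need A² ∫|f|² dx = 1, taking the integral from 0 to d.
The integral (without the A² prefactor) comes out to d^9/630.
Setting this equal to 1 gives A² = 1/(d^9/630).
With d = 4.24: A² = 0.001422 and A = 0.03772.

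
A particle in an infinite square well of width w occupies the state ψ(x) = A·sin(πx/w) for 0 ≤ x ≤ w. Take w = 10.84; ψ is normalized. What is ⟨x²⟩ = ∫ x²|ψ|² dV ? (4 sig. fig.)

⟨x^2⟩ ≈ 33.22

The expectation value is the |ψ|²-weighted average of x^2: ∫ x^2|ψ|² dx.
The ratio of the moment integral to the normalization integral gives ⟨x²⟩ = -w^2/(2·π^2) + w^2/3.
With w = 10.84, ⟨x^2⟩ = 33.216.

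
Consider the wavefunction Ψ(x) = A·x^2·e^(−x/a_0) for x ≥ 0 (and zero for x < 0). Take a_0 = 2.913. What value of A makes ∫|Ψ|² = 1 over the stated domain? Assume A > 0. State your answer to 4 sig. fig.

A ≈ 0.07973

The normalization condition is ∫|Ψ|² dx = 1 from 0 to ∞.
The integral (without the A² prefactor) comes out to 3·a_0^5/4.
Setting this equal to 1 gives A² = 1/(3·a_0^5/4).
Substituting a_0 = 2.913 gives A² = 0.0063568, so A = 0.079729.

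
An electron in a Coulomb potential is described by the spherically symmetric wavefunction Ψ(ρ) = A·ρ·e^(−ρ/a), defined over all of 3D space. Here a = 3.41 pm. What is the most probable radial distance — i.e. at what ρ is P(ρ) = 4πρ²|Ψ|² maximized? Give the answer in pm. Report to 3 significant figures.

The maximum of P(ρ) = 4πρ²|Ψ|² occurs where its derivative vanishes.
This gives ρ = 2·a.
With a = 3.41, the most probable radial distance is 6.820 pm.

ρ ≈ 6.82 pm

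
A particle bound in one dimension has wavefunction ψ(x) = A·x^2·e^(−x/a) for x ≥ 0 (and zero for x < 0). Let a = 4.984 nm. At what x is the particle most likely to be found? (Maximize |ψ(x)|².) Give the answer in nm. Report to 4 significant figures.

x ≈ 9.968 nm

Differentiate |ψ(x)|² with respect to x and set to zero.
This gives x = 2·a.
With a = 4.984, the most probable position is 9.9680 nm.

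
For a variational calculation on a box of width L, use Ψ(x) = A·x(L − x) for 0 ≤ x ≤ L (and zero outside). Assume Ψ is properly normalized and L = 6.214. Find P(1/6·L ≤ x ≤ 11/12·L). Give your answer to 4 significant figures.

P ≈ 0.9594

The probability is P = ∫ |Ψ|² dx over [1/6·L, 11/12·L].
Since A² = 1/(L^5/30), this is the region integral divided by the full normalization integral.
Substituting u = x/L, A² and the length scale cancel in the ratio: P = ∫_{1/6}^{11/12} u^2·(1 - u)^2 du / ∫_{0}^{1} u^2·(1 - u)^2 du.
With ∫ u^2·(1 - u)^2 du = u^3·(6·u^2 - 15·u + 10)/30 + C, the region integral is ≈ 0.0319806 and the full one is 1/30.
This works out to P = 4421/4608.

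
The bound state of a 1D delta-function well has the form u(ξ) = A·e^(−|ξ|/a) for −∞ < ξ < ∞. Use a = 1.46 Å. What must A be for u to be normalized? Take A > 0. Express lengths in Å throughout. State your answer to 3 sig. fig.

A ≈ 0.828 Å^(-1/2)

Require ∫ |u|² dξ = 1 over the whole domain.
With ∫₀^∞ ξ^0 e^(−αξ) dξ = 0!/α^1, with u = A·e^(−|ξ|/a), the integral evaluates to A²·[a].
Hence A² = 1/[a].
Substituting a = 1.46 gives A² = 0.6849, so A = 0.8276.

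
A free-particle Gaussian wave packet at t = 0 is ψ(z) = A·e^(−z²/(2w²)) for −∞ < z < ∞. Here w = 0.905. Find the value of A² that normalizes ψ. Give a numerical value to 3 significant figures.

Require ∫ |ψ|² dz = 1 over the whole domain.
Differentiating ∫e^(−αz²) dz = √(π/α) under α to get the higher moments, carrying out the integral gives A² · √(π)·w.
So A² = (√(π)·w)^(−1).
With w = 0.905: A² = 0.6234 and A = 0.7896.

A^2 ≈ 0.623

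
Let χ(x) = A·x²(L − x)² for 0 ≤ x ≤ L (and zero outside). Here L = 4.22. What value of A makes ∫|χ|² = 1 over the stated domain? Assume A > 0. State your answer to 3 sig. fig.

We need A² ∫|f|² dx = 1, taking the integral from 0 to L.
Expanding the polynomial and integrating term by term, the integral (without the A² prefactor) comes out to L^9/630.
Setting this equal to 1 gives A² = 1/(L^9/630).
With L = 4.22: A² = 0.001484 and A = 0.03853.

A ≈ 0.0385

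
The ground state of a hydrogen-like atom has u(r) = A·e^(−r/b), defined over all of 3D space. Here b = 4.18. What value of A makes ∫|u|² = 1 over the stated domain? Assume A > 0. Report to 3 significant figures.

A ≈ 0.0660

Require ∫ |u|² 4πr² dr = 1 over the whole domain.
The integral (without the A² prefactor) comes out to π·b^3.
So A² = (π·b^3)^(−1).
With b = 4.18: A² = 0.004358 and A = 0.06602.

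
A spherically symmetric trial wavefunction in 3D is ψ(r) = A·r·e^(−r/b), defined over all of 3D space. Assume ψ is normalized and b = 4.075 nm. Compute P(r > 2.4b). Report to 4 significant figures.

P ≈ 0.4763

P = ∫ |ψ|² 4πr² dr over r > 2.4b.
Normalization gives A² = 1/(3·π·b^5).
In terms of u = r/b (A², 4π and the length scale all cancel between numerator and denominator), P = [∫_{2.4}^{∞} u^4·e^(-2·u) du] / [∫_{0}^{∞} u^4·e^(-2·u) du].
With ∫ u^4·e^(-2·u) du = -(u^4/2 + u^3 + 3·u^2/2 + 3·u/2 + 3/4)·e^(-2·u) + C, the region integral is ≈ 0.357194 and the full one is 3/4.
Taking the ratio yields P = 0.47626.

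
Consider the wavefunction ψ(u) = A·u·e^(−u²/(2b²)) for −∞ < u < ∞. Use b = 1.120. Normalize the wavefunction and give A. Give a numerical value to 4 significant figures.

We need A² ∫|f|² du = 1, taking the integral from −∞ to ∞.
Differentiating ∫e^(−αu²) du = √(π/α) under α to get the higher moments, with ψ = A·u·e^(−u²/(2b²)), the integral evaluates to A²·[√(π)·b^3/2].
Substituting b = 1.120 gives A² = 0.80316, so A = 0.89619.

A ≈ 0.8962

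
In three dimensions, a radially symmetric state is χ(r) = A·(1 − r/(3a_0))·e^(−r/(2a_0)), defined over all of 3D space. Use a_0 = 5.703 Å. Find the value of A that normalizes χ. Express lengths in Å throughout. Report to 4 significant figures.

A ≈ 0.02537 Å^(-3/2)

The normalization condition is ∫|χ|² 4πr² dr = 1 from 0 to ∞.
The angular integral contributes 4π, leaving ∫₀^∞ r²|χ|² dr.
Recall ∫₀^∞ r^m e^(−r/β) dr = m!·β^(m+1), the integral (without the A² prefactor) comes out to 8·π·a_0^3/3.
So A² = (8·π·a_0^3/3)^(−1).
With a_0 = 5.703: A² = 0.00064353 and A = 0.025368.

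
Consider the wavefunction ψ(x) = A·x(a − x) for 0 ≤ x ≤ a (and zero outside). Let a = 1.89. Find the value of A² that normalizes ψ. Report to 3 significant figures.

A^2 ≈ 1.24

Require ∫ |ψ|² dx = 1 over the whole domain.
Carrying out the integral gives A² · a^5/30.
Hence A² = 1/[a^5/30].
With a = 1.89: A² = 1.244 and A = 1.115.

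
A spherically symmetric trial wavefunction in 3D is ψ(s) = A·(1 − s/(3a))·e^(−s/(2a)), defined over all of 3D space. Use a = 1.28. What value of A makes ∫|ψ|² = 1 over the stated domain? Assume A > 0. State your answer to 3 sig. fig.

The normalization condition is ∫|ψ|² 4πs² ds = 1 from 0 to ∞.
In 3D with spherical symmetry the volume element is 4πs² ds.
With ∫₀^∞ s^4 e^(−αs) ds = 4!/α^5, the integral (without the A² prefactor) comes out to 8·π·a^3/3.
With a = 1.28: A² = 0.05692 and A = 0.2386.

A ≈ 0.239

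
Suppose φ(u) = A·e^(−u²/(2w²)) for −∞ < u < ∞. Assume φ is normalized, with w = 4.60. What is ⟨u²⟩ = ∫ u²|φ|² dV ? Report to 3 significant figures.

⟨u^2⟩ ≈ 10.6

⟨u²⟩ = ∫ u^2 |φ|² du over the full domain.
Using the Gaussian integral ∫_{−∞}^{∞} e^(−αu²) du = √(π/α), evaluating both integrals, ⟨u²⟩ = w^2/2.
With w = 4.60, ⟨u^2⟩ = 10.58.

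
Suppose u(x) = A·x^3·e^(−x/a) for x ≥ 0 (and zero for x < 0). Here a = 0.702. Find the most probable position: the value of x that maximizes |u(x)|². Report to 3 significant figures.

The maximum of |u(x)|² occurs where its derivative vanishes.
This gives x = 3·a.
With a = 0.702, the most probable position is 2.106.

x ≈ 2.11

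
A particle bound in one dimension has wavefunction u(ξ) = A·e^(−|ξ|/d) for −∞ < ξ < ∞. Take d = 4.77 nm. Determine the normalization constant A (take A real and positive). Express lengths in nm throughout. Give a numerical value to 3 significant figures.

A ≈ 0.458 nm^(-1/2)

The normalization condition is ∫|u|² dξ = 1 from −∞ to ∞.
The integral (without the A² prefactor) comes out to d.
So A² = (d)^(−1).
Substituting d = 4.77 gives A² = 0.2096, so A = 0.4579.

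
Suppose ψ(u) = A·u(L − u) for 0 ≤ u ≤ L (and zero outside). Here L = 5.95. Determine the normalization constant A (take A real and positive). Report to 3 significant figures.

A ≈ 0.0634

We need A² ∫|f|² du = 1, taking the integral from 0 to L.
Expanding the polynomial and integrating term by term, with ψ = A·u(L − u), the integral evaluates to A²·[L^5/30].
So A² = (L^5/30)^(−1).
Plugging in L = 5.95 yields A = 0.06343.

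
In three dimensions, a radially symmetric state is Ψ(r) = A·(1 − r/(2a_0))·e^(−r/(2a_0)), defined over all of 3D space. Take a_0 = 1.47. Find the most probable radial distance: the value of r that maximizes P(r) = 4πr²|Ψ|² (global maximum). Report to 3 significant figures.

Set d/dr [P(r) = 4πr²|Ψ|²] = 0 and solve for r > 0.
Solving yields r = a_0·(√(5) + 3).
With a_0 = 1.47, the most probable radial distance is 7.697.

r ≈ 7.70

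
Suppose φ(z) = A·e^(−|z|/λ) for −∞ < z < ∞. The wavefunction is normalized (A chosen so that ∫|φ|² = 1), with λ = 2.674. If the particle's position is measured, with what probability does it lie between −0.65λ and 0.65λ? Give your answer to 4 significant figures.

P ≈ 0.7275

P = ∫_{−0.65λ}^{0.65λ} |φ(z)|² dz.
Since A² = 1/(λ), this is the region integral divided by the full normalization integral.
By symmetry take twice the z ≥ 0 contribution in numerator and denominator; the 2's cancel. Let u = z/λ; then A² and the length scale cancel, so P = ∫_{0}^{0.65} e^(-2·u) du ÷ ∫_{0}^{∞} e^(-2·u) du.
With ∫ e^(-2·u) du = -e^(-2·u)/2 + C, the region integral is 1/2 - e^(-13/10)/2 and the full one is 1/2.
This works out to P = 0.72747.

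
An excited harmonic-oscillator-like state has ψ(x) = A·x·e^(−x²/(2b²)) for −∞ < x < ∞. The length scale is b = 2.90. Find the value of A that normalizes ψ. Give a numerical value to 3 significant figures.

A ≈ 0.215

The normalization condition is ∫|ψ|² dx = 1 from −∞ to ∞.
Using the Gaussian integral ∫_{−∞}^{∞} e^(−αx²) dx = √(π/α), the integral (without the A² prefactor) comes out to √(π)·b^3/2.
So A² = (√(π)·b^3/2)^(−1).
With b = 2.90: A² = 0.04627 and A = 0.2151.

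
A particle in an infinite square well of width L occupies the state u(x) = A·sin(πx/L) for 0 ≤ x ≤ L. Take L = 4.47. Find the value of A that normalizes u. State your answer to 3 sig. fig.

Require ∫ |u|² dx = 1 over the whole domain.
With ∫₀^L sin²(nπx/L) dx = L/2, carrying out the integral gives A² · L/2.
Hence A² = 1/[L/2].
With L = 4.47: A² = 0.4474 and A = 0.6689.

A ≈ 0.669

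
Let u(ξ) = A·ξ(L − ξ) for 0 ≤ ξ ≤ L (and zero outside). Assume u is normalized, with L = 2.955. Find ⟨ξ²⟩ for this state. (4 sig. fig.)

⟨ξ^2⟩ ≈ 2.495

By definition ⟨ξ²⟩ = ∫ ξ^2 |u(ξ)|² dξ.
Expanding the polynomial and integrating term by term, the ratio of the moment integral to the normalization integral gives ⟨ξ²⟩ = 2·L^2/7.
With L = 2.955, ⟨ξ^2⟩ = 2.4949.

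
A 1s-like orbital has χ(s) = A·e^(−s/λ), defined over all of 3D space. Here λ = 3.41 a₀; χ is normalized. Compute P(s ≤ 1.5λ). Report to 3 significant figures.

P ≈ 0.577

Integrate the radial probability density 4πs²|χ|² over s ≤ 1.5λ.
Normalization gives A² = 1/(π·λ^3).
Let u = s/λ; then A², 4π and the length scale all cancel, so P = ∫_{0}^{1.5} u^2·e^(-2·u) du ÷ ∫_{0}^{∞} u^2·e^(-2·u) du.
With ∫ u^2·e^(-2·u) du = -(2·u^2 + 2·u + 1)·e^(-2·u)/4 + C, the region integral is 1/4 - 17·e^(-3)/8 and the full one is 1/4.
Taking the ratio yields P = 0.5768.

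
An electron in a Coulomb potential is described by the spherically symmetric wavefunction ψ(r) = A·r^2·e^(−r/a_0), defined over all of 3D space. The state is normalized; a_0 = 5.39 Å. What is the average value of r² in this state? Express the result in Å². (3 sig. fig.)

By definition ⟨r²⟩ = ∫ r^2 |ψ(r)|² 4πr² dr.
Using ∫₀^∞ rⁿ e^(−αr) dr = n!/αⁿ⁺¹, the ratio of the moment integral to the normalization integral gives ⟨r²⟩ = 14·a_0^2.
With a_0 = 5.39, ⟨r^2⟩ = 406.7.

⟨r^2⟩ ≈ 407 Å^2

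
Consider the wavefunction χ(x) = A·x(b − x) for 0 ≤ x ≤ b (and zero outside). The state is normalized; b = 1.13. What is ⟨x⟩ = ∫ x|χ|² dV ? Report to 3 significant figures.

⟨x⟩ = ∫ x |χ|² dx over the full domain.
Expanding the polynomial and integrating term by term, the ratio of the moment integral to the normalization integral gives ⟨x⟩ = b/2.
With b = 1.13, ⟨x⟩ = 0.5650.

⟨x⟩ ≈ 0.565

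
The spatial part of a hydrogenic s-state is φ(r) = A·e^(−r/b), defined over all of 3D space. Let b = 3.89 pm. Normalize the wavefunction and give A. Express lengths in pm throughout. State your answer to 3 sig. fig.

Normalization requires ∫|φ|² 4πr² dr = 1, integrated from 0 to ∞.
Recall ∫₀^∞ r^m e^(−r/β) dr = m!·β^(m+1), ∫|φ|² 4πr² dr = A²·(π·b^3).
Setting this equal to 1 gives A² = 1/(π·b^3).
With b = 3.89: A² = 0.005408 and A = 0.07354.

A ≈ 0.0735 pm^(-3/2)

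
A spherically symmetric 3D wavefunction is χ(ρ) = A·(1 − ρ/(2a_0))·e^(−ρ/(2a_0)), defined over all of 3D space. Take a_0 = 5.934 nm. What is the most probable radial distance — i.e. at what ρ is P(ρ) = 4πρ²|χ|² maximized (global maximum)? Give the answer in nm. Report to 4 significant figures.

The maximum of P(ρ) = 4πρ²|χ|² occurs where its derivative vanishes.
Solving yields ρ = a_0·(√(5) + 3).
With a_0 = 5.934, the most probable radial distance is 31.071 nm.

ρ ≈ 31.07 nm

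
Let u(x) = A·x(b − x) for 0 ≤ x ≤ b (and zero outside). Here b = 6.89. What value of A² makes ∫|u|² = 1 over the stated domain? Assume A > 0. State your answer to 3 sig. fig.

A^2 ≈ 0.00193

Require ∫ |u|² dx = 1 over the whole domain.
The integral (without the A² prefactor) comes out to b^5/30.
So A² = (b^5/30)^(−1).
With b = 6.89: A² = 0.001932 and A = 0.04396.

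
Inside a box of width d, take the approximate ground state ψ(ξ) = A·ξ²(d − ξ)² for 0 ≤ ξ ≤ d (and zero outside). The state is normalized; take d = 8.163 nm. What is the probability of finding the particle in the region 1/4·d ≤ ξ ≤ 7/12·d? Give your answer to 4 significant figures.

The probability is P = ∫ |ψ|² dξ over [1/4·d, 7/12·d].
Since A² = 1/(d^9/630), this is the region integral divided by the full normalization integral.
In terms of u = ξ/d (A² and the length scale cancel between numerator and denominator), P = [∫_{1/4}^{7/12} u^4·(1 - u)^4 du] / [∫_{0}^{1} u^4·(1 - u)^4 du].
An antiderivative of u^4·(1 - u)^4 is u^5·(70·u^4 - 315·u^3 + 540·u^2 - 420·u + 126)/630; evaluating from 1/4 to 7/12 gives ≈ 0.00102975, while the full integral is 1/630.
This works out to P = 0.64874.

P ≈ 0.6487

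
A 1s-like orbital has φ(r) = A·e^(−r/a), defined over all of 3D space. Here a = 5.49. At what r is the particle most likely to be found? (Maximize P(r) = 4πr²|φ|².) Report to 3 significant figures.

Differentiate P(r) = 4πr²|φ|² with respect to r and set to zero.
Solving yields r = a.
With a = 5.49, the most probable radial distance is 5.490.

r ≈ 5.49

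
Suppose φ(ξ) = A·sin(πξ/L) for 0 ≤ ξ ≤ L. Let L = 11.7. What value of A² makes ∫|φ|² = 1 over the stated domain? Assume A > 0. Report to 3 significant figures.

A^2 ≈ 0.171

We need A² ∫|f|² dξ = 1, taking the integral from 0 to L.
With ∫₀^L sin²(nπξ/L) dξ = L/2, ∫|φ|² dξ = A²·(L/2).
So A² = (L/2)^(−1).
Plugging in L = 11.7 yields A = 0.4134.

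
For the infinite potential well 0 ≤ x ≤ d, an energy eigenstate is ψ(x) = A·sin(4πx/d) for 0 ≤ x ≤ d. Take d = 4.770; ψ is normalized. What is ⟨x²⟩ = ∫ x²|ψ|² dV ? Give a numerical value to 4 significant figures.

⟨x^2⟩ ≈ 7.512

The expectation value is the |ψ|²-weighted average of x^2: ∫ x^2|ψ|² dx.
Using sin²θ = (1 − cos 2θ)/2, evaluating both integrals, ⟨x²⟩ = -d^2/(32·π^2) + d^2/3.
Putting d = 4.770 gives 7.5123.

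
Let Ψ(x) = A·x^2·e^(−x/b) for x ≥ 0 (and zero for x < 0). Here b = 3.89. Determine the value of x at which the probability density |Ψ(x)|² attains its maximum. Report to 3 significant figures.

Differentiate |Ψ(x)|² with respect to x and set to zero.
Solving yields x = 2·b.
With b = 3.89, the most probable position is 7.780.

x ≈ 7.78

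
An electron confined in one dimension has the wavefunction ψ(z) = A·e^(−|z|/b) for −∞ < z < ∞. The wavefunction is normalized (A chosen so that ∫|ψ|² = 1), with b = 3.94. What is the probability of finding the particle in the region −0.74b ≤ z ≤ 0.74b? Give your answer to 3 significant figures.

P ≈ 0.772

P = ∫_{−0.74b}^{0.74b} |ψ(z)|² dz.
With A² fixed by ∫|ψ|² = 1, i.e. A² = (b)^(−1), substitute and integrate.
Both integrals are even about z = 0, so only the z ≥ 0 halves are needed (the factors of 2 cancel). In terms of u = z/b (A² and the length scale cancel between numerator and denominator), P = [∫_{0}^{0.74} e^(-2·u) du] / [∫_{0}^{∞} e^(-2·u) du].
An antiderivative of e^(-2·u) is -e^(-2·u)/2; evaluating from 0 to 0.74 gives 1/2 - e^(-37/25)/2, while the full integral is 1/2.
Evaluating gives P = 0.7724.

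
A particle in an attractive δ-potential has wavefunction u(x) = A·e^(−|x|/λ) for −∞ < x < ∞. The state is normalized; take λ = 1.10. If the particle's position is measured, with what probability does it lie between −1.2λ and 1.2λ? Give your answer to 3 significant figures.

P = ∫_{−1.2λ}^{1.2λ} |u(x)|² dx.
The normalization integral ∫|u|²dx over the whole domain equals λ·A², and A² cancels in the ratio.
Both integrals are even about x = 0, so only the x ≥ 0 halves are needed (the factors of 2 cancel). In terms of t = x/λ (A² and the length scale cancel between numerator and denominator), P = [∫_{0}^{1.2} e^(-2·t) dt] / [∫_{0}^{∞} e^(-2·t) dt].
Using ∫ e^(-2·t) dt = -e^(-2·t)/2, the numerator is 1/2 - e^(-12/5)/2 and the denominator is 1/2.
Taking the ratio, P = 0.9093.

P ≈ 0.909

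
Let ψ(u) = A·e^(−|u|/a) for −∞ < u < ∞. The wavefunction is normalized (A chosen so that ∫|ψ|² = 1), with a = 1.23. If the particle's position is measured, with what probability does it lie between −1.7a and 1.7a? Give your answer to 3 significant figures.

|ψ|² is the probability density, so P = ∫_{−1.7a}^{1.7a} |ψ|² du.
Since A² = 1/(a), this is the region integral divided by the full normalization integral.
By symmetry take twice the u ≥ 0 contribution in numerator and denominator; the 2's cancel. In terms of t = u/a (A² and the length scale cancel between numerator and denominator), P = [∫_{0}^{1.7} e^(-2·t) dt] / [∫_{0}^{∞} e^(-2·t) dt].
An antiderivative of e^(-2·t) is -e^(-2·t)/2; evaluating from 0 to 1.7 gives 1/2 - e^(-17/5)/2, while the full integral is 1/2.
This works out to P = 0.9666.

P ≈ 0.967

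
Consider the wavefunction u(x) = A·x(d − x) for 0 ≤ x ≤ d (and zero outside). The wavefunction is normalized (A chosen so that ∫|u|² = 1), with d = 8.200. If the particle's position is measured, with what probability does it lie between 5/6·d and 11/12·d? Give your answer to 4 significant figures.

P ≈ 0.03041

P = ∫_{5/6·d}^{11/12·d} |u(x)|² dx.
Since A² = 1/(d^5/30), this is the region integral divided by the full normalization integral.
Let t = x/d; then A² and the length scale cancel, so P = ∫_{5/6}^{11/12} t^2·(1 - t)^2 dt ÷ ∫_{0}^{1} t^2·(1 - t)^2 dt.
Using ∫ t^2·(1 - t)^2 dt = t^3·(6·t^2 - 15·t + 10)/30, the numerator is ≈ 0.00101354 and the denominator is 1/30.
This works out to P = 0.030406.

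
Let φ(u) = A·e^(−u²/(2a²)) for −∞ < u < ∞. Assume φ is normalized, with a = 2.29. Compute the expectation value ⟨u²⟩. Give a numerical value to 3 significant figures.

⟨u^2⟩ ≈ 2.62

The expectation value is the |φ|²-weighted average of u^2: ∫ u^2|φ|² du.
Since the A² factors cancel between numerator and denominator, ⟨u²⟩ = a^2/2.
Putting a = 2.29 gives 2.622.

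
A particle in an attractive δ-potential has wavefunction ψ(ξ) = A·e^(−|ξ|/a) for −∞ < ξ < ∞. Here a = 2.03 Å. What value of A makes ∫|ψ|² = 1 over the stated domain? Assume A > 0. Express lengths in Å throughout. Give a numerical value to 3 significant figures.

Require ∫ |ψ|² dξ = 1 over the whole domain.
With ∫₀^∞ ξ^0 e^(−αξ) dξ = 0!/α^1, carrying out the integral gives A² · a.
So A² = (a)^(−1).
Plugging in a = 2.03 yields A = 0.7019.

A ≈ 0.702 Å^(-1/2)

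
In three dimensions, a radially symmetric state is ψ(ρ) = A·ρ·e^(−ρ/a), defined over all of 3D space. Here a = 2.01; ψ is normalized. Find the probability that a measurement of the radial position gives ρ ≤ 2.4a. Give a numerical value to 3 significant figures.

With dV = 4πρ²dρ, the probability is ∫|ψ|² dV over ρ ≤ 2.4a.
A² is fixed by ∫₀^∞ 4πρ²|ψ|² dρ = 1, i.e. A² = (3·π·a^5)^(−1).
In terms of u = ρ/a (A², 4π and the length scale all cancel between numerator and denominator), P = [∫_{0}^{2.4} u^4·e^(-2·u) du] / [∫_{0}^{∞} u^4·e^(-2·u) du].
Using ∫ u^4·e^(-2·u) du = -(u^4/2 + u^3 + 3·u^2/2 + 3·u/2 + 3/4)·e^(-2·u), the numerator is ≈ 0.39281 and the denominator is 3/4.
Taking the ratio yields P = 0.5237.

P ≈ 0.524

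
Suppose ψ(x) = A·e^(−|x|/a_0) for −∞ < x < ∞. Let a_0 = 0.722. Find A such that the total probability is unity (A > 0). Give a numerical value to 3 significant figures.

We need A² ∫|f|² dx = 1, taking the integral from −∞ to ∞.
With ψ = A·e^(−|x|/a_0), the integral evaluates to A²·[a_0].
So A² = (a_0)^(−1).
Plugging in a_0 = 0.722 yields A = 1.177.

A ≈ 1.18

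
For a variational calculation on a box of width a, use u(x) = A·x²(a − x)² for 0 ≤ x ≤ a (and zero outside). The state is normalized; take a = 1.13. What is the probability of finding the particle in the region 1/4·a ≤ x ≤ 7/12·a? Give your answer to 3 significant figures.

P ≈ 0.649

|u|² is the probability density, so P = ∫_{1/4·a}^{7/12·a} |u|² dx.
Since A² = 1/(a^9/630), this is the region integral divided by the full normalization integral.
In terms of t = x/a (A² and the length scale cancel between numerator and denominator), P = [∫_{1/4}^{7/12} t^4·(1 - t)^4 dt] / [∫_{0}^{1} t^4·(1 - t)^4 dt].
With ∫ t^4·(1 - t)^4 dt = t^5·(70·t^4 - 315·t^3 + 540·t^2 - 420·t + 126)/630 + C, the region integral is ≈ 0.0010298 and the full one is 1/630.
Taking the ratio, P = 0.6487.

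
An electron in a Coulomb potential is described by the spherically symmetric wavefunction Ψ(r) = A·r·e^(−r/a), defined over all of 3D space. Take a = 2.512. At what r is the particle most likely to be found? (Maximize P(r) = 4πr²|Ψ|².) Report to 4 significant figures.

r ≈ 5.024

Differentiate P(r) = 4πr²|Ψ|² with respect to r and set to zero.
This gives r = 2·a.
With a = 2.512, the most probable radial distance is 5.0240.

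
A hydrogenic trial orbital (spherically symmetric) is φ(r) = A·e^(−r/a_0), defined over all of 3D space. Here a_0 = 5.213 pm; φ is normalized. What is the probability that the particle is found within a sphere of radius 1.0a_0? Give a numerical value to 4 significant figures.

P ≈ 0.3233

With dV = 4πr²dr, the probability is ∫|φ|² dV over r ≤ 1.0a_0.
The full normalization integral is A²·[π·a_0^3] = 1, fixing A².
Substituting u = r/a_0, A², 4π and the length scale all cancel in the ratio: P = ∫_{0}^{1.0} u^2·e^(-2·u) du / ∫_{0}^{∞} u^2·e^(-2·u) du.
An antiderivative of u^2·e^(-2·u) is -(2·u^2 + 2·u + 1)·e^(-2·u)/4; evaluating from 0 to 1.0 gives 1/4 - 5·e^(-2)/4, while the full integral is 1/4.
The region integral divided by the full integral gives P = 0.32332.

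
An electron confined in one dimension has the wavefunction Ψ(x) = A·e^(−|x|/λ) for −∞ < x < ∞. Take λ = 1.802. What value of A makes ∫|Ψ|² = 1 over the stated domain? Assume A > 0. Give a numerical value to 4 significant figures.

We need A² ∫|f|² dx = 1, taking the integral from −∞ to ∞.
∫|Ψ|² dx = A²·(λ).
Plugging in λ = 1.802 yields A = 0.74494.

A ≈ 0.7449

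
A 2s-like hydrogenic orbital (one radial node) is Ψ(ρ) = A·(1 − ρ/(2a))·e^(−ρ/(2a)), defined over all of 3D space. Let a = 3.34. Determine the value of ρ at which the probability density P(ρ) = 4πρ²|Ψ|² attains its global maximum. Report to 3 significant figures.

ρ ≈ 17.5

Differentiate P(ρ) = 4πρ²|Ψ|² with respect to ρ and set to zero.
This gives ρ = a·(√(5) + 3).
With a = 3.34, the most probable radial distance is 17.49.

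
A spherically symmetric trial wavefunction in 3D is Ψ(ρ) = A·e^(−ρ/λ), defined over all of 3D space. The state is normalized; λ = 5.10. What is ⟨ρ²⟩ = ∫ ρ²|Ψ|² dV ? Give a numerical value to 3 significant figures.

By definition ⟨ρ²⟩ = ∫ ρ^2 |Ψ(ρ)|² 4πρ² dρ.
Evaluating both integrals, ⟨ρ²⟩ = 3·λ^2.
With λ = 5.10, ⟨ρ^2⟩ = 78.03.

⟨ρ^2⟩ ≈ 78.0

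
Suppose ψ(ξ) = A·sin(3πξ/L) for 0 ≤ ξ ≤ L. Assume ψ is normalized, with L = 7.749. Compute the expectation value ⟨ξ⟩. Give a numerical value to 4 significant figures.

⟨ξ⟩ ≈ 3.875

⟨ξ⟩ = ∫ ξ |ψ|² dξ over the full domain.
With ∫₀^L sin²(nπξ/L) dξ = L/2, the ratio of the moment integral to the normalization integral gives ⟨ξ⟩ = L/2.
Putting L = 7.749 gives 3.8745.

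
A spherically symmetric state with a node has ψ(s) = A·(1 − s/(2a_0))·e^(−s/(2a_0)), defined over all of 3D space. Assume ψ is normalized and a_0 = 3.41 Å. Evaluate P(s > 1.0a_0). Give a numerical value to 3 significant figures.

P ≈ 0.966

With dV = 4πs²ds, the probability is ∫|ψ|² dV over s > 1.0a_0.
Normalization gives A² = 1/(8·π·a_0^3).
Let u = s/a_0; then A², 4π and the length scale all cancel, so P = ∫_{1.0}^{∞} u^2·(1 - u/2)^2·e^(-u) du ÷ ∫_{0}^{∞} u^2·(1 - u/2)^2·e^(-u) du.
Using ∫ u^2·(1 - u/2)^2·e^(-u) du = -(u^4/4 + u^2 + 2·u + 2)·e^(-u), the numerator is 21·e^(-1)/4 and the denominator is 2.
Taking the ratio yields P = 0.9657.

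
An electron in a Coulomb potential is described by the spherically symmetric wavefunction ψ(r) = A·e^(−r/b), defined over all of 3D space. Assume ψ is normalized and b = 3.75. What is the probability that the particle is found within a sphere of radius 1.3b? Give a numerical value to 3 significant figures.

P = ∫ |ψ|² 4πr² dr over r ≤ 1.3b.
A² is fixed by ∫₀^∞ 4πr²|ψ|² dr = 1, i.e. A² = (π·b^3)^(−1).
In terms of u = r/b (A², 4π and the length scale all cancel between numerator and denominator), P = [∫_{0}^{1.3} u^2·e^(-2·u) du] / [∫_{0}^{∞} u^2·e^(-2·u) du].
Using ∫ u^2·e^(-2·u) du = -(2·u^2 + 2·u + 1)·e^(-2·u)/4, the numerator is 1/4 - 349·e^(-13/5)/200 and the denominator is 1/4.
This evaluates to P = 0.4816.

P ≈ 0.482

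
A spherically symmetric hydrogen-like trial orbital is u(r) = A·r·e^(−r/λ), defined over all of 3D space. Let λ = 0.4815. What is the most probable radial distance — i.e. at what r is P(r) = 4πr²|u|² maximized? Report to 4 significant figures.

Set d/dr [P(r) = 4πr²|u|²] = 0 and solve for r > 0.
Solving yields r = 2·λ.
With λ = 0.4815, the most probable radial distance is 0.96300.

r ≈ 0.9630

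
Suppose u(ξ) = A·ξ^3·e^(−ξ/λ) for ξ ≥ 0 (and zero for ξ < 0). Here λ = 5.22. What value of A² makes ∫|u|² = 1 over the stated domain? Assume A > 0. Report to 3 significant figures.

Require ∫ |u|² dξ = 1 over the whole domain.
Recall ∫₀^∞ ξ^m e^(−ξ/β) dξ = m!·β^(m+1), with u = A·ξ^3·e^(−ξ/λ), the integral evaluates to A²·[45·λ^7/8].
Hence A² = 1/[45·λ^7/8].
Plugging in λ = 5.22 yields A = 0.001297.

A^2 ≈ 0.00000168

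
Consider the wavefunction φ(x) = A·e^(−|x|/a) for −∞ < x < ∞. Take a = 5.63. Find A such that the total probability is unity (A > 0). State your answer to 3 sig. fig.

Require ∫ |φ|² dx = 1 over the whole domain.
The integral (without the A² prefactor) comes out to a.
Setting this equal to 1 gives A² = 1/(a).
Substituting a = 5.63 gives A² = 0.1776, so A = 0.4214.

A ≈ 0.421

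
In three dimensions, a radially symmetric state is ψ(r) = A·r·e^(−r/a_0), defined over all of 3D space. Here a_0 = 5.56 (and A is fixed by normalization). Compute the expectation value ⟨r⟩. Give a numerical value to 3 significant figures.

⟨r⟩ ≈ 13.9

⟨r⟩ = ∫ r |ψ|² 4πr² dr over the full domain.
Evaluating both integrals, ⟨r⟩ = 5·a_0/2.
With a_0 = 5.56, ⟨r⟩ = 13.90.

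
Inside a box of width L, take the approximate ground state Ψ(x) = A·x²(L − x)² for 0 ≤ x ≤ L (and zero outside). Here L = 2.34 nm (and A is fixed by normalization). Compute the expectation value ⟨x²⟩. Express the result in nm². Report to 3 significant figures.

⟨x^2⟩ ≈ 1.49 nm^2

The expectation value is the |Ψ|²-weighted average of x^2: ∫ x^2|Ψ|² dx.
Expanding the polynomial and integrating term by term, evaluating both integrals, ⟨x²⟩ = 3·L^2/11.
Putting L = 2.34 gives 1.493.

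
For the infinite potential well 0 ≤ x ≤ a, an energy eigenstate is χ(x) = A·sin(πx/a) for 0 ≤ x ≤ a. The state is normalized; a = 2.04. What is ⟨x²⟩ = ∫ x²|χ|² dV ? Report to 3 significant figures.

⟨x^2⟩ ≈ 1.18

The expectation value is the |χ|²-weighted average of x^2: ∫ x^2|χ|² dx.
Using sin²θ = (1 − cos 2θ)/2, since the A² factors cancel between numerator and denominator, ⟨x²⟩ = -a^2/(2·π^2) + a^2/3.
Putting a = 2.04 gives 1.176.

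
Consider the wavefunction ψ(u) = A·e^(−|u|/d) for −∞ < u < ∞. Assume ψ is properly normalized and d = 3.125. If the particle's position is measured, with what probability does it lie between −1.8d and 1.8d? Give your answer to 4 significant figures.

P ≈ 0.9727

The probability is P = ∫ |ψ|² du over [−1.8d, 1.8d].
The normalization integral ∫|ψ|²du over the whole domain equals d·A², and A² cancels in the ratio.
By symmetry take twice the u ≥ 0 contribution in numerator and denominator; the 2's cancel. In terms of t = u/d (A² and the length scale cancel between numerator and denominator), P = [∫_{0}^{1.8} e^(-2·t) dt] / [∫_{0}^{∞} e^(-2·t) dt].
An antiderivative of e^(-2·t) is -e^(-2·t)/2; evaluating from 0 to 1.8 gives 1/2 - e^(-18/5)/2, while the full integral is 1/2.
Taking the ratio, P = 0.97268.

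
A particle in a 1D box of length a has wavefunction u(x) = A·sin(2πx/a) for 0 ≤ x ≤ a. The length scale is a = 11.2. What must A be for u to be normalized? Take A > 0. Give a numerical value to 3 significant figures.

The normalization condition is ∫|u|² dx = 1 from 0 to a.
With ∫₀^a sin²(nπx/a) dx = a/2, the integral (without the A² prefactor) comes out to a/2.
Setting this equal to 1 gives A² = 1/(a/2).
With a = 11.2: A² = 0.1786 and A = 0.4226.

A ≈ 0.423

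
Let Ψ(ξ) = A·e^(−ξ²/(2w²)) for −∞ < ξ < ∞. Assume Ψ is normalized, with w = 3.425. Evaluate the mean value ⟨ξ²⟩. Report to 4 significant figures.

⟨ξ^2⟩ ≈ 5.865

By definition ⟨ξ²⟩ = ∫ ξ^2 |Ψ(ξ)|² dξ.
Differentiating ∫e^(−αξ²) dξ = √(π/α) under α to get the higher moments, since the A² factors cancel between numerator and denominator, ⟨ξ²⟩ = w^2/2.
With w = 3.425, ⟨ξ^2⟩ = 5.8653.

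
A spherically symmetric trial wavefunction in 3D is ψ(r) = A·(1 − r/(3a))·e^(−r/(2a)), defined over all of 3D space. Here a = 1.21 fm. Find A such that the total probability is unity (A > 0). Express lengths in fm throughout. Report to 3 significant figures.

A ≈ 0.260 fm^(-3/2)

The normalization condition is ∫|ψ|² 4πr² dr = 1 from 0 to ∞.
(Spherical symmetry: dV = 4πr² dr.)
∫|ψ|² 4πr² dr = A²·(8·π·a^3/3).
Substituting a = 1.21 gives A² = 0.06738, so A = 0.2596.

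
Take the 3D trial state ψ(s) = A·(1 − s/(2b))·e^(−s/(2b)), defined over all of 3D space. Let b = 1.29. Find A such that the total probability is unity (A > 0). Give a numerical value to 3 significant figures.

A ≈ 0.136

Normalization requires ∫|ψ|² 4πs² ds = 1, integrated from 0 to ∞.
The angular integral contributes 4π, leaving ∫₀^∞ s²|ψ|² ds.
Recall ∫₀^∞ s^m e^(−s/β) ds = m!·β^(m+1), with ψ = A·(1 − s/(2b))·e^(−s/(2b)), the integral evaluates to A²·[8·π·b^3].
Hence A² = 1/[8·π·b^3].
With b = 1.29: A² = 0.01853 and A = 0.1361.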